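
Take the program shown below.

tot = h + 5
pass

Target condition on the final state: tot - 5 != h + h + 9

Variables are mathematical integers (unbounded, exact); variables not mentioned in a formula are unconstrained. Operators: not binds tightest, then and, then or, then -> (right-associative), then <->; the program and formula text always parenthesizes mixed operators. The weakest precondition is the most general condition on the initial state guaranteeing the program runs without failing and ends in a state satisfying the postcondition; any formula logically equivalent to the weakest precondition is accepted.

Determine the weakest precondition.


Working backward. After the program, the postcondition tot - 5 != h + h + 9 must hold; in canonical form it is tot != 2*h + 14.
Before skip: tot != 2*h + 14
Before tot := h + 5: h != -9
Answer: WP = h != -9


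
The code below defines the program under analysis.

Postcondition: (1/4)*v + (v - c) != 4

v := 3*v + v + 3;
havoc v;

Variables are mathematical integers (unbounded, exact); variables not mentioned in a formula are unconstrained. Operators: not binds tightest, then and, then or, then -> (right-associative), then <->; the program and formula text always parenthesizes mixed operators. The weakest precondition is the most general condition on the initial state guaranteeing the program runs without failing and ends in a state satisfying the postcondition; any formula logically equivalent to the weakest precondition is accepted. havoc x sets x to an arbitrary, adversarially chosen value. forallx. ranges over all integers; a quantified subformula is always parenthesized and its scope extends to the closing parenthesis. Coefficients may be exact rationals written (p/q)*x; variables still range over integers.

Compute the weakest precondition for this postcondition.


Working backward. After the program, the postcondition (1/4)*v + (v - c) != 4 must hold; in canonical form it is (5/4)*v != c + 4.
Before havoc v: forall v_1. (5/4)*v_1 != c + 4
Before v := 3*v + v + 3: forall v_1. (5/4)*v_1 != c + 4
Answer: WP = forall v_1. (5/4)*v_1 != c + 4


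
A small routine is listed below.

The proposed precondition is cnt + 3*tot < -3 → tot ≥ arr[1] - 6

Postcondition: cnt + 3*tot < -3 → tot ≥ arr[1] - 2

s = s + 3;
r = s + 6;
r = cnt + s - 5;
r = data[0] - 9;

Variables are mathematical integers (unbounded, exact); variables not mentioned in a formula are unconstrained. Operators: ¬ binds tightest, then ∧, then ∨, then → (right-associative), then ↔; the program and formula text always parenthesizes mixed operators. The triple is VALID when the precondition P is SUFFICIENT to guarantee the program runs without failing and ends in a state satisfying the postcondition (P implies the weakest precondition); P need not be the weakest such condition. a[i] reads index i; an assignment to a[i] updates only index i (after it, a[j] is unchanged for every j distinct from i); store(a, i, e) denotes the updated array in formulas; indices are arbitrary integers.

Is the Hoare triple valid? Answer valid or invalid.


Working backward. After the program, cnt + 3*tot < -3 → tot ≥ arr[1] - 2 must hold.
Before r := data[0] - 9: cnt + 3*tot < -3 → tot ≥ arr[1] - 2
Before r := cnt + s - 5: cnt + 3*tot < -3 → tot ≥ arr[1] - 2
Before r := s + 6: cnt + 3*tot < -3 → tot ≥ arr[1] - 2
Before s := s + 3: cnt + 3*tot < -3 → tot ≥ arr[1] - 2
The weakest precondition is cnt + 3*tot < -3 → tot ≥ arr[1] - 2.
Check whether cnt + 3*tot < -3 → tot ≥ arr[1] - 6 implies it.
Countermodel: at the initial state arr = {[1] = 0, elsewhere 0}, cnt = 5, tot = -3, the precondition holds but the weakest precondition fails.
Answer: invalid


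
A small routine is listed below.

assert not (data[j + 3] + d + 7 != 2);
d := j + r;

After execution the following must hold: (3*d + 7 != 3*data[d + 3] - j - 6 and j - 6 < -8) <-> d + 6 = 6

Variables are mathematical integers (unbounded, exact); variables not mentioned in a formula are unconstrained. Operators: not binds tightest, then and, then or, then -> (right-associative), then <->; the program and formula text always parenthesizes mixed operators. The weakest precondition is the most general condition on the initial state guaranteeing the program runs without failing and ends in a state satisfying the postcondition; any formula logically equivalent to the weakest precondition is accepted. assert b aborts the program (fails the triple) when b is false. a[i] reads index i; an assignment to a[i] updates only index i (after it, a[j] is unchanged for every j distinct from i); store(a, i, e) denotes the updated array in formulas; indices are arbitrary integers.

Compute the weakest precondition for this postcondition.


Working backward. After the program, the postcondition (3*d + 7 != 3*data[d + 3] - j - 6 and j - 6 < -8) <-> d + 6 = 6 must hold; in canonical form it is (3*d + j != 3*data[d + 3] - 13 and j < -2) <-> d = 0.
Before d := j + r: (4*j + 3*r != 3*data[j + r + 3] - 13 and j < -2) <-> j + r = 0
Before assert not (data[j + 3] + d + 7 != 2): (not (data[j + 3] + d != -5)) and ((4*j + 3*r != 3*data[j + r + 3] - 13 and j < -2) <-> j + r = 0)
Answer: WP = (not (data[j + 3] + d != -5)) and ((4*j + 3*r != 3*data[j + r + 3] - 13 and j < -2) <-> j + r = 0)


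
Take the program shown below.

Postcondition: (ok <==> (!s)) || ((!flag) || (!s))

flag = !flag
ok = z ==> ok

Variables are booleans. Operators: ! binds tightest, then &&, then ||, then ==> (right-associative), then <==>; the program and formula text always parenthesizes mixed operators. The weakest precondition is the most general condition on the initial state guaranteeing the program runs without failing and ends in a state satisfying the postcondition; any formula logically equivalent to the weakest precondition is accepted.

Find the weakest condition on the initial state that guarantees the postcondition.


Working backward. After the program, the postcondition (ok <==> (!s)) || ((!flag) || (!s)) must hold; in canonical form it is (ok <==> (!s)) || (!flag) || (!s).
Before ok := z ==> ok: ((z ==> ok) <==> (!s)) || (!flag) || (!s)
Before flag := !flag: ((z ==> ok) <==> (!s)) || flag || (!s)
Answer: WP = ((z ==> ok) <==> (!s)) || flag || (!s)


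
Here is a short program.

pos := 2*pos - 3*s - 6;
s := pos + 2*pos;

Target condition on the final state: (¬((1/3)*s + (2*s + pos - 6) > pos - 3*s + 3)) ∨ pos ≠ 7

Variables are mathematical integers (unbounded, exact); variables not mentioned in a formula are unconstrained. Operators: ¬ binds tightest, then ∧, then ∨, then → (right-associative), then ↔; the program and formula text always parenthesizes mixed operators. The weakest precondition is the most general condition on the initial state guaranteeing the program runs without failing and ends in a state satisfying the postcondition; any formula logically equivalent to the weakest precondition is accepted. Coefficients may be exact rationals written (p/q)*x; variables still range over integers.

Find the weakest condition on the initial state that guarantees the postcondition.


Working backward. After the program, the postcondition (¬((1/3)*s + (2*s + pos - 6) > pos - 3*s + 3)) ∨ pos ≠ 7 must hold; in canonical form it is (¬((16/3)*s > 9)) ∨ pos ≠ 7.
Before s := pos + 2*pos: (¬(16*pos > 9)) ∨ pos ≠ 7
Before pos := 2*pos - 3*s - 6: (¬(32*pos > 48*s + 105)) ∨ 2*pos ≠ 3*s + 13
Answer: WP = (¬(32*pos > 48*s + 105)) ∨ 2*pos ≠ 3*s + 13


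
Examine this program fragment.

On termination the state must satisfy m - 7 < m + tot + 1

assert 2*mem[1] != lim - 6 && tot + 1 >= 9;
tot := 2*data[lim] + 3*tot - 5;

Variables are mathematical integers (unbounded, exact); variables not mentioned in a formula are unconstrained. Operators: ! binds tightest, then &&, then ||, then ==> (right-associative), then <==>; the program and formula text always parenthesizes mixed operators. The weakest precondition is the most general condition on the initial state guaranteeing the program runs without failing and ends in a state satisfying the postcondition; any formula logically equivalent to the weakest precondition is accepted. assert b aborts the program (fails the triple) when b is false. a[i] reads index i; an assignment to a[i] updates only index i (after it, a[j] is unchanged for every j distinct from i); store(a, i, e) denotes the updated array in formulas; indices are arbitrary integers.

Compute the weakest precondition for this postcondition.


Working backward. After the program, the postcondition m - 7 < m + tot + 1 must hold; in canonical form it is tot > -8.
Before tot := 2*data[lim] + 3*tot - 5: 2*data[lim] + 3*tot > -3
Before assert 2*mem[1] != lim - 6 && tot + 1 >= 9: 2*mem[1] != lim - 6 && tot >= 8 && 2*data[lim] + 3*tot > -3
Answer: WP = 2*mem[1] != lim - 6 && tot >= 8 && 2*data[lim] + 3*tot > -3


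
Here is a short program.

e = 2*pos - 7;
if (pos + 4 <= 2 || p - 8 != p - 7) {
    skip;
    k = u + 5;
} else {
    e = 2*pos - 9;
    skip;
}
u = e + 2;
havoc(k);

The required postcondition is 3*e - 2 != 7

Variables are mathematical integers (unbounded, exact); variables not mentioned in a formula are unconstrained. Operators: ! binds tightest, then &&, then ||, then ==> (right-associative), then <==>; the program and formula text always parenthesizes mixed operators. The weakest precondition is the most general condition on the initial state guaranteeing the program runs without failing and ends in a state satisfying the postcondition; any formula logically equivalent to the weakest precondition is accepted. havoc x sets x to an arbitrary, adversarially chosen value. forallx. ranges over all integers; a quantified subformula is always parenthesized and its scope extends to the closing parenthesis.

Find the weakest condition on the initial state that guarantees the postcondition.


Working backward. After the program, the postcondition 3*e - 2 != 7 must hold; in canonical form it is 3*e != 9.
Before havoc k: 3*e != 9
Before u := e + 2: 3*e != 9
Then branch requires 3*e != 9; else branch requires 6*pos != 36.
Before the if: 3*e != 9
Before e := 2*pos - 7: 6*pos != 30
Answer: WP = 6*pos != 30


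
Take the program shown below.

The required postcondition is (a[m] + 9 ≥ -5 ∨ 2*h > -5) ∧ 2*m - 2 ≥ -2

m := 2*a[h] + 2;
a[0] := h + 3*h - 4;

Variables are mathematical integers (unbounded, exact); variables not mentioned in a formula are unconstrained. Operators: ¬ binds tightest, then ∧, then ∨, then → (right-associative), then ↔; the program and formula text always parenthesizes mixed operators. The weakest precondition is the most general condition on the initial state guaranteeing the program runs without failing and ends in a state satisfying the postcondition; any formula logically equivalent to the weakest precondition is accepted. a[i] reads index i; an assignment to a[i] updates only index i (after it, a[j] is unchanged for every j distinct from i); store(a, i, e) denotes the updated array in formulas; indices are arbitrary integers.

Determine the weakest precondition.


Working backward. After the program, the postcondition (a[m] + 9 ≥ -5 ∨ 2*h > -5) ∧ 2*m - 2 ≥ -2 must hold; in canonical form it is (a[m] ≥ -14 ∨ 2*h > -5) ∧ 2*m ≥ 0.
Before a[0] := h + 3*h - 4: (store(a, 0, 4*h - 4)[m] ≥ -14 ∨ 2*h > -5) ∧ 2*m ≥ 0
Before m := 2*a[h] + 2: (store(a, 0, 4*h - 4)[2*a[h] + 2] ≥ -14 ∨ 2*h > -5) ∧ 4*a[h] ≥ -4
Answer: WP = (store(a, 0, 4*h - 4)[2*a[h] + 2] ≥ -14 ∨ 2*h > -5) ∧ 4*a[h] ≥ -4


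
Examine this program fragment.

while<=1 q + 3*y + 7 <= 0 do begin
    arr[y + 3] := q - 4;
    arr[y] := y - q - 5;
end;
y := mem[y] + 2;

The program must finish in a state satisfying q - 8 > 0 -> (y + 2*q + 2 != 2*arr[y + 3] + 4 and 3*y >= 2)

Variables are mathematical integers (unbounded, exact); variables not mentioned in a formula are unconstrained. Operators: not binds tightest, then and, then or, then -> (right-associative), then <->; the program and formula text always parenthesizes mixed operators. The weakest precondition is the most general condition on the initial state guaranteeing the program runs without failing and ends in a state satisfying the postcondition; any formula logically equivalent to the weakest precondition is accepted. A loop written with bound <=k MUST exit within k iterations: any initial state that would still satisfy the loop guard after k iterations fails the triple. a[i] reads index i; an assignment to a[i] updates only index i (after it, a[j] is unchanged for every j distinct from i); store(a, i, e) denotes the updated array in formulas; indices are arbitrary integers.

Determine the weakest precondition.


Working backward. After the program, the postcondition q - 8 > 0 -> (y + 2*q + 2 != 2*arr[y + 3] + 4 and 3*y >= 2) must hold; in canonical form it is q > 8 -> (2*q + y != 2*arr[y + 3] + 2 and 3*y >= 2).
Before y := mem[y] + 2: q > 8 -> (mem[y] + 2*q != 2*arr[mem[y] + 5] and 3*mem[y] >= -4)
Before the loop (bound <=1), unroll the exhaustion recursion (WP_0 = exit-now case; WP_j = one more guarded iteration, up to j = 1):
  WP_0: (not (q + 3*y <= -7)) and (q > 8 -> (mem[y] + 2*q != 2*arr[mem[y] + 5] and 3*mem[y] >= -4))
  WP_1: (q + 3*y <= -7 -> ((not (q + 3*y <= -7)) and (q > 8 -> (mem[y] + 2*q != 2*store(store(arr, y + 3, q - 4), y, -q + y - 5)[mem[y] + 5] and 3*mem[y] >= -4)))) and ((not (q + 3*y <= -7)) -> (q > 8 -> (mem[y] + 2*q != 2*arr[mem[y] + 5] and 3*mem[y] >= -4)))
So before the loop: (q + 3*y <= -7 -> ((not (q + 3*y <= -7)) and (q > 8 -> (mem[y] + 2*q != 2*store(store(arr, y + 3, q - 4), y, -q + y - 5)[mem[y] + 5] and 3*mem[y] >= -4)))) and ((not (q + 3*y <= -7)) -> (q > 8 -> (mem[y] + 2*q != 2*arr[mem[y] + 5] and 3*mem[y] >= -4)))
Answer: WP = (q + 3*y <= -7 -> ((not (q + 3*y <= -7)) and (q > 8 -> (mem[y] + 2*q != 2*store(store(arr, y + 3, q - 4), y, -q + y - 5)[mem[y] + 5] and 3*mem[y] >= -4)))) and ((not (q + 3*y <= -7)) -> (q > 8 -> (mem[y] + 2*q != 2*arr[mem[y] + 5] and 3*mem[y] >= -4)))


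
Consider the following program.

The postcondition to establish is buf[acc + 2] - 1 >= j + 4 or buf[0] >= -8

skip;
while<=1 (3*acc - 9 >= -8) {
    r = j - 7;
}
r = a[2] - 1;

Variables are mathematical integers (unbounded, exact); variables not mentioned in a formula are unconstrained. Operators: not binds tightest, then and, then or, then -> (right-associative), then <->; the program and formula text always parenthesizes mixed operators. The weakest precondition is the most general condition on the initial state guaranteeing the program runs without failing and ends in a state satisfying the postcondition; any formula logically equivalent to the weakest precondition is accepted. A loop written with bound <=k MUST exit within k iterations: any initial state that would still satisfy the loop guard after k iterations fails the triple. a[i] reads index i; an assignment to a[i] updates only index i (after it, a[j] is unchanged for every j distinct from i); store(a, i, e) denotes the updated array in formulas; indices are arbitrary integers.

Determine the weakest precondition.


Working backward. After the program, the postcondition buf[acc + 2] - 1 >= j + 4 or buf[0] >= -8 must hold; in canonical form it is buf[acc + 2] >= j + 5 or buf[0] >= -8.
Before r := a[2] - 1: buf[acc + 2] >= j + 5 or buf[0] >= -8
Before the loop (bound <=1), unroll the exhaustion recursion (WP_0 = exit-now case; WP_j = one more guarded iteration, up to j = 1):
  WP_0: (not (3*acc >= 1)) and (buf[acc + 2] >= j + 5 or buf[0] >= -8)
  WP_1: (3*acc >= 1 -> ((not (3*acc >= 1)) and (buf[acc + 2] >= j + 5 or buf[0] >= -8))) and ((not (3*acc >= 1)) -> (buf[acc + 2] >= j + 5 or buf[0] >= -8))
So before the loop: (3*acc >= 1 -> ((not (3*acc >= 1)) and (buf[acc + 2] >= j + 5 or buf[0] >= -8))) and ((not (3*acc >= 1)) -> (buf[acc + 2] >= j + 5 or buf[0] >= -8))
Before skip: (3*acc >= 1 -> ((not (3*acc >= 1)) and (buf[acc + 2] >= j + 5 or buf[0] >= -8))) and ((not (3*acc >= 1)) -> (buf[acc + 2] >= j + 5 or buf[0] >= -8))
Answer: WP = (3*acc >= 1 -> ((not (3*acc >= 1)) and (buf[acc + 2] >= j + 5 or buf[0] >= -8))) and ((not (3*acc >= 1)) -> (buf[acc + 2] >= j + 5 or buf[0] >= -8))


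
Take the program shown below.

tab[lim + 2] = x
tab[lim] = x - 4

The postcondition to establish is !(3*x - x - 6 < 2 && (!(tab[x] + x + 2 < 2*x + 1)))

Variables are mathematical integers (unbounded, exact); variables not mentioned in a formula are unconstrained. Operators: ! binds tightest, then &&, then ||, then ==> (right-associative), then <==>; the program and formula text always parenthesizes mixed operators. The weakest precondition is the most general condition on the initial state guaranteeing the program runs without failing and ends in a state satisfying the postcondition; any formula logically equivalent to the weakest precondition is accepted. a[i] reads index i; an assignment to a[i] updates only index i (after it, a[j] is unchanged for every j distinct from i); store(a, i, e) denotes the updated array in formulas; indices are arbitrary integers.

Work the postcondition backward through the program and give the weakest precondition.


Working backward. After the program, the postcondition !(3*x - x - 6 < 2 && (!(tab[x] + x + 2 < 2*x + 1))) must hold; in canonical form it is !(2*x < 8 && (!(tab[x] < x - 1))).
Before tab[lim] := x - 4: !(2*x < 8 && (!(store(tab, lim, x - 4)[x] < x - 1)))
Before tab[lim + 2] := x: !(2*x < 8 && (!(store(store(tab, lim + 2, x), lim, x - 4)[x] < x - 1)))
Answer: WP = !(2*x < 8 && (!(store(store(tab, lim + 2, x), lim, x - 4)[x] < x - 1)))


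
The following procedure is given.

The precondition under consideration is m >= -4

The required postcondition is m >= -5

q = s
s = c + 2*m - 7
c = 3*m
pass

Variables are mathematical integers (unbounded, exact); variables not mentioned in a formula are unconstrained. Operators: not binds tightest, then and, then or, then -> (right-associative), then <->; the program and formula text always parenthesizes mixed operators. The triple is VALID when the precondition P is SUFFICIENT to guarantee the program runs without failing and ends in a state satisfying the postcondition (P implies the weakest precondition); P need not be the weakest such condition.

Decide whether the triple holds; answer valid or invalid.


Working backward. After the program, m >= -5 must hold.
Before skip: m >= -5
Before c := 3*m: m >= -5
Before s := c + 2*m - 7: m >= -5
Before q := s: m >= -5
The weakest precondition is m >= -5.
Check whether m >= -4 implies it.
Every state satisfying the precondition satisfies the weakest precondition: the implication holds.
Answer: valid


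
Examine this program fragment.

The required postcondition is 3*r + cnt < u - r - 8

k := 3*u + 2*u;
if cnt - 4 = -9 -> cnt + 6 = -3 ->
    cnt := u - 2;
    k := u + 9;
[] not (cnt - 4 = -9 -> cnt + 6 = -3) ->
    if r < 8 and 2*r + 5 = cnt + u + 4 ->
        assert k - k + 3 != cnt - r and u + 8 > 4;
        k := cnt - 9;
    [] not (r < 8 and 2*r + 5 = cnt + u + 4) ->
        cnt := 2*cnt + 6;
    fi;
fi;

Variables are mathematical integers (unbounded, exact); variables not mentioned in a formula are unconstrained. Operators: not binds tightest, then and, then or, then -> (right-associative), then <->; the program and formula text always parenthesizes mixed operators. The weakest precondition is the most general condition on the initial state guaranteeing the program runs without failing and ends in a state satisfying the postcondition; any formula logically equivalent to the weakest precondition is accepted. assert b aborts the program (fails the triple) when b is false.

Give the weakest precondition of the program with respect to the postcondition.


Working backward. After the program, the postcondition 3*r + cnt < u - r - 8 must hold; in canonical form it is cnt + 4*r < u - 8.
Then branch requires 4*r < -6; else branch requires ((r < 8 and 2*r = cnt + u - 1) -> (r != cnt - 3 and u > -4 and cnt + 4*r < u - 8)) and ((not (r < 8 and 2*r = cnt + u - 1)) -> 2*cnt + 4*r < u - 14).
Before the if: ((cnt = -5 -> cnt = -9) -> 4*r < -6) and ((not (cnt = -5 -> cnt = -9)) -> (((r < 8 and 2*r = cnt + u - 1) -> (r != cnt - 3 and u > -4 and cnt + 4*r < u - 8)) and ((not (r < 8 and 2*r = cnt + u - 1)) -> 2*cnt + 4*r < u - 14)))
Before k := 3*u + 2*u: ((cnt = -5 -> cnt = -9) -> 4*r < -6) and ((not (cnt = -5 -> cnt = -9)) -> (((r < 8 and 2*r = cnt + u - 1) -> (r != cnt - 3 and u > -4 and cnt + 4*r < u - 8)) and ((not (r < 8 and 2*r = cnt + u - 1)) -> 2*cnt + 4*r < u - 14)))
Answer: WP = ((cnt = -5 -> cnt = -9) -> 4*r < -6) and ((not (cnt = -5 -> cnt = -9)) -> (((r < 8 and 2*r = cnt + u - 1) -> (r != cnt - 3 and u > -4 and cnt + 4*r < u - 8)) and ((not (r < 8 and 2*r = cnt + u - 1)) -> 2*cnt + 4*r < u - 14)))


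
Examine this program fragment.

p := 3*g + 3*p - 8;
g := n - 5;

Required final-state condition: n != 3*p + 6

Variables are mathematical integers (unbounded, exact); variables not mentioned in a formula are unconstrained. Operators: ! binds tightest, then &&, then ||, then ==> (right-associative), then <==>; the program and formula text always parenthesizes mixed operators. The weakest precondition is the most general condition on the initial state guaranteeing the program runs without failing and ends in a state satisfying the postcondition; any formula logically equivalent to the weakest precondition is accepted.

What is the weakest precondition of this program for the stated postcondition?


Working backward. After the program, n != 3*p + 6 must hold.
Before g := n - 5: n != 3*p + 6
Before p := 3*g + 3*p - 8: n != 9*g + 9*p - 18
Answer: WP = n != 9*g + 9*p - 18


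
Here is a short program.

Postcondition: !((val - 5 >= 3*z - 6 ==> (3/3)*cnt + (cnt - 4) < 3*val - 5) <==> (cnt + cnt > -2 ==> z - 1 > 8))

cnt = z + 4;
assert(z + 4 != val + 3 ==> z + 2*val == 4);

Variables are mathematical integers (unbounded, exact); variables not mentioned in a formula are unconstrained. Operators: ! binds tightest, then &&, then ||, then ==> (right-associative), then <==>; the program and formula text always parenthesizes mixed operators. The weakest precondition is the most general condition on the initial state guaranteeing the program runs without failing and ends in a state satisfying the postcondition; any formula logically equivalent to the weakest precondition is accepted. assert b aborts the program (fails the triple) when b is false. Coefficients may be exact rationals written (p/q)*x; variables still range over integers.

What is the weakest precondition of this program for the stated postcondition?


Working backward. After the program, the postcondition !((val - 5 >= 3*z - 6 ==> (3/3)*cnt + (cnt - 4) < 3*val - 5) <==> (cnt + cnt > -2 ==> z - 1 > 8)) must hold; in canonical form it is !((val >= 3*z - 1 ==> 2*cnt < 3*val - 1) <==> (2*cnt > -2 ==> z > 9)).
Before assert z + 4 != val + 3 ==> z + 2*val == 4: (z != val - 1 ==> 2*val + z == 4) && (!((val >= 3*z - 1 ==> 2*cnt < 3*val - 1) <==> (2*cnt > -2 ==> z > 9)))
Before cnt := z + 4: (z != val - 1 ==> 2*val + z == 4) && (!((val >= 3*z - 1 ==> 2*z < 3*val - 9) <==> (2*z > -10 ==> z > 9)))
Answer: WP = (z != val - 1 ==> 2*val + z == 4) && (!((val >= 3*z - 1 ==> 2*z < 3*val - 9) <==> (2*z > -10 ==> z > 9)))


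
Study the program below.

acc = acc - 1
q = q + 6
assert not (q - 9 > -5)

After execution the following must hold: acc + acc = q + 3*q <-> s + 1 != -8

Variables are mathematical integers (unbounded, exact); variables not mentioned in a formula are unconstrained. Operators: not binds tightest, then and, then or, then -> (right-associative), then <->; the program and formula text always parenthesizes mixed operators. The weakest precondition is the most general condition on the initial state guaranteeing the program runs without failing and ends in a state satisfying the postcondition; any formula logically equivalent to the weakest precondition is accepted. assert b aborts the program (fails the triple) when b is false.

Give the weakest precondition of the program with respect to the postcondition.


Working backward. After the program, the postcondition acc + acc = q + 3*q <-> s + 1 != -8 must hold; in canonical form it is 2*acc = 4*q <-> s != -9.
Before assert not (q - 9 > -5): (not (q > 4)) and (2*acc = 4*q <-> s != -9)
Before q := q + 6: (not (q > -2)) and (2*acc = 4*q + 24 <-> s != -9)
Before acc := acc - 1: (not (q > -2)) and (2*acc = 4*q + 26 <-> s != -9)
Answer: WP = (not (q > -2)) and (2*acc = 4*q + 26 <-> s != -9)


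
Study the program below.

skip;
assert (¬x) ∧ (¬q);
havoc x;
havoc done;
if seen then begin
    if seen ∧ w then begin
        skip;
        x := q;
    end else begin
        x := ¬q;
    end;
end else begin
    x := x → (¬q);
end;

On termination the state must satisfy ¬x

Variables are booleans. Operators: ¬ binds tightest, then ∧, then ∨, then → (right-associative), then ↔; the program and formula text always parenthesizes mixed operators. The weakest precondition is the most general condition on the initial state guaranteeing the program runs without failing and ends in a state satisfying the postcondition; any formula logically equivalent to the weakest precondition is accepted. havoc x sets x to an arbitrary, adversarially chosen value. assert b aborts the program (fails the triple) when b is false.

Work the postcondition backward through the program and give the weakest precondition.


Working backward. After the program, ¬x must hold.
Then branch requires ((seen ∧ w) → (¬q)) ∧ ((¬(seen ∧ w)) → q); else branch requires ¬(x → (¬q)).
Before the if: (seen → (((seen ∧ w) → (¬q)) ∧ ((¬(seen ∧ w)) → q))) ∧ ((¬seen) → (¬(x → (¬q))))
Before havoc done: (seen → (((seen ∧ w) → (¬q)) ∧ ((¬(seen ∧ w)) → q))) ∧ ((¬seen) → (¬(x → (¬q))))
Before havoc x: (seen → (((seen ∧ w) → (¬q)) ∧ ((¬(seen ∧ w)) → q))) ∧ ((¬seen) → q) ∧ seen
Before assert (¬x) ∧ (¬q): (¬x) ∧ (¬q) ∧ (seen → (((seen ∧ w) → (¬q)) ∧ ((¬(seen ∧ w)) → q))) ∧ ((¬seen) → q) ∧ seen
Before skip: (¬x) ∧ (¬q) ∧ (seen → (((seen ∧ w) → (¬q)) ∧ ((¬(seen ∧ w)) → q))) ∧ ((¬seen) → q) ∧ seen
Answer: WP = (¬x) ∧ (¬q) ∧ (seen → (((seen ∧ w) → (¬q)) ∧ ((¬(seen ∧ w)) → q))) ∧ ((¬seen) → q) ∧ seen


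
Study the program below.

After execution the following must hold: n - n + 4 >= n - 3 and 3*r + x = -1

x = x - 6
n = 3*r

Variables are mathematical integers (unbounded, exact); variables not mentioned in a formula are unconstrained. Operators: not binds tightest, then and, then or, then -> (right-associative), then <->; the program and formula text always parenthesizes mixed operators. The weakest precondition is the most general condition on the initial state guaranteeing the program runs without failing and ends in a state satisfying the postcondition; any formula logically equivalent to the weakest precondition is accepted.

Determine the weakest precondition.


Working backward. After the program, the postcondition n - n + 4 >= n - 3 and 3*r + x = -1 must hold; in canonical form it is n <= 7 and 3*r + x = -1.
Before n := 3*r: 3*r <= 7 and 3*r + x = -1
Before x := x - 6: 3*r <= 7 and 3*r + x = 5
Answer: WP = 3*r <= 7 and 3*r + x = 5


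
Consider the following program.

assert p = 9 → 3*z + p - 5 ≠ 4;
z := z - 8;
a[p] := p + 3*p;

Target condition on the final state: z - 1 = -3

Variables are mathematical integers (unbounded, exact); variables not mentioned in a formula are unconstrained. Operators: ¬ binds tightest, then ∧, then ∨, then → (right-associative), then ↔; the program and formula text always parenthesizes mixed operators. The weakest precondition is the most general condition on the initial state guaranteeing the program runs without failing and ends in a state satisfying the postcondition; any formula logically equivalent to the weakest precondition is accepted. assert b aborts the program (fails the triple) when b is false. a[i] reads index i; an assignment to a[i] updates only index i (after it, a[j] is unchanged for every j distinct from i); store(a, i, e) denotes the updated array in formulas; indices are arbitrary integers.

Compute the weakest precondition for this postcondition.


Working backward. After the program, the postcondition z - 1 = -3 must hold; in canonical form it is z = -2.
Before a[p] := p + 3*p: z = -2
Before z := z - 8: z = 6
Before assert p = 9 → 3*z + p - 5 ≠ 4: (p = 9 → p + 3*z ≠ 9) ∧ z = 6
Answer: WP = (p = 9 → p + 3*z ≠ 9) ∧ z = 6


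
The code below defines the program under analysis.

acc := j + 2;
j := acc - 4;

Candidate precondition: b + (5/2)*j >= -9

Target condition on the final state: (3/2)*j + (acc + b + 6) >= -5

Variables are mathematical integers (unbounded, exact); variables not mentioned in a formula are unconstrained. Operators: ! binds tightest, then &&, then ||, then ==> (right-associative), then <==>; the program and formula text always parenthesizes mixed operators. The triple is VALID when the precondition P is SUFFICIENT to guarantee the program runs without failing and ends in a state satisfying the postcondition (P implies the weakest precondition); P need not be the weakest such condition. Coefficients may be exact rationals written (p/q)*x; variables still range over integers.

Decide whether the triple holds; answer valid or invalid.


Working backward. After the program, the postcondition (3/2)*j + (acc + b + 6) >= -5 must hold; in canonical form it is acc + b + (3/2)*j >= -11.
Before j := acc - 4: (5/2)*acc + b >= -5
Before acc := j + 2: b + (5/2)*j >= -10
The weakest precondition is b + (5/2)*j >= -10.
Check whether b + (5/2)*j >= -9 implies it.
Every state satisfying the precondition satisfies the weakest precondition: the implication holds.
Answer: valid


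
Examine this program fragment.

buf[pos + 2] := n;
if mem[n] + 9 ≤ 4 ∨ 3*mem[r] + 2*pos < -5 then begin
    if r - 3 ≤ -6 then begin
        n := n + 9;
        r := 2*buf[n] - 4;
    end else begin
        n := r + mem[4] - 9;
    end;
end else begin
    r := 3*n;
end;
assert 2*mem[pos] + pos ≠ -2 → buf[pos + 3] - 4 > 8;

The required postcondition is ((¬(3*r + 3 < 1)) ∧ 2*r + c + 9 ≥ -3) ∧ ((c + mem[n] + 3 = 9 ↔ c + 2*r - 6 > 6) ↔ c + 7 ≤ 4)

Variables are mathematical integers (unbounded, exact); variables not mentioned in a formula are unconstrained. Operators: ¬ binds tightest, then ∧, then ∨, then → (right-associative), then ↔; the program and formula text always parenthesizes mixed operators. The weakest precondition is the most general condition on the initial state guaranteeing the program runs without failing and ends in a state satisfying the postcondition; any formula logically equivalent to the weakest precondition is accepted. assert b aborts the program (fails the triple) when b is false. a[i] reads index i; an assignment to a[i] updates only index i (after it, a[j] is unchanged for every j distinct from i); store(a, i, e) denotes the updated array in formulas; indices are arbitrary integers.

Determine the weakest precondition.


Working backward. After the program, the postcondition ((¬(3*r + 3 < 1)) ∧ 2*r + c + 9 ≥ -3) ∧ ((c + mem[n] + 3 = 9 ↔ c + 2*r - 6 > 6) ↔ c + 7 ≤ 4) must hold; in canonical form it is (¬(3*r < -2)) ∧ c + 2*r ≥ -12 ∧ ((mem[n] + c = 6 ↔ c + 2*r > 12) ↔ c ≤ -3).
Before assert 2*mem[pos] + pos ≠ -2 → buf[pos + 3] - 4 > 8: (2*mem[pos] + pos ≠ -2 → buf[pos + 3] > 12) ∧ (¬(3*r < -2)) ∧ c + 2*r ≥ -12 ∧ ((mem[n] + c = 6 ↔ c + 2*r > 12) ↔ c ≤ -3)
Then branch requires (r ≤ -3 → ((2*mem[pos] + pos ≠ -2 → buf[pos + 3] > 12) ∧ (¬(6*buf[n + 9] < 10)) ∧ 4*buf[n + 9] + c ≥ -4 ∧ ((mem[n + 9] + c = 6 ↔ 4*buf[n + 9] + c > 20) ↔ c ≤ -3))) ∧ ((¬(r ≤ -3)) → ((2*mem[pos] + pos ≠ -2 → buf[pos + 3] > 12) ∧ (¬(3*r < -2)) ∧ c + 2*r ≥ -12 ∧ ((mem[mem[4] + r - 9] + c = 6 ↔ c + 2*r > 12) ↔ c ≤ -3))); else branch requires (2*mem[pos] + pos ≠ -2 → buf[pos + 3] > 12) ∧ (¬(9*n < -2)) ∧ c + 6*n ≥ -12 ∧ ((mem[n] + c = 6 ↔ c + 6*n > 12) ↔ c ≤ -3).
Before the if: ((mem[n] ≤ -5 ∨ 3*mem[r] + 2*pos < -5) → ((r ≤ -3 → ((2*mem[pos] + pos ≠ -2 → buf[pos + 3] > 12) ∧ (¬(6*buf[n + 9] < 10)) ∧ 4*buf[n + 9] + c ≥ -4 ∧ ((mem[n + 9] + c = 6 ↔ 4*buf[n + 9] + c > 20) ↔ c ≤ -3))) ∧ ((¬(r ≤ -3)) → ((2*mem[pos] + pos ≠ -2 → buf[pos + 3] > 12) ∧ (¬(3*r < -2)) ∧ c + 2*r ≥ -12 ∧ ((mem[mem[4] + r - 9] + c = 6 ↔ c + 2*r > 12) ↔ c ≤ -3))))) ∧ ((¬(mem[n] ≤ -5 ∨ 3*mem[r] + 2*pos < -5)) → ((2*mem[pos] + pos ≠ -2 → buf[pos + 3] > 12) ∧ (¬(9*n < -2)) ∧ c + 6*n ≥ -12 ∧ ((mem[n] + c = 6 ↔ c + 6*n > 12) ↔ c ≤ -3)))
Before buf[pos + 2] := n: ((mem[n] ≤ -5 ∨ 3*mem[r] + 2*pos < -5) → ((r ≤ -3 → ((2*mem[pos] + pos ≠ -2 → store(buf, pos + 2, n)[pos + 3] > 12) ∧ (¬(6*store(buf, pos + 2, n)[n + 9] < 10)) ∧ 4*store(buf, pos + 2, n)[n + 9] + c ≥ -4 ∧ ((mem[n + 9] + c = 6 ↔ 4*store(buf, pos + 2, n)[n + 9] + c > 20) ↔ c ≤ -3))) ∧ ((¬(r ≤ -3)) → ((2*mem[pos] + pos ≠ -2 → store(buf, pos + 2, n)[pos + 3] > 12) ∧ (¬(3*r < -2)) ∧ c + 2*r ≥ -12 ∧ ((mem[mem[4] + r - 9] + c = 6 ↔ c + 2*r > 12) ↔ c ≤ -3))))) ∧ ((¬(mem[n] ≤ -5 ∨ 3*mem[r] + 2*pos < -5)) → ((2*mem[pos] + pos ≠ -2 → store(buf, pos + 2, n)[pos + 3] > 12) ∧ (¬(9*n < -2)) ∧ c + 6*n ≥ -12 ∧ ((mem[n] + c = 6 ↔ c + 6*n > 12) ↔ c ≤ -3)))
Answer: WP = ((mem[n] ≤ -5 ∨ 3*mem[r] + 2*pos < -5) → ((r ≤ -3 → ((2*mem[pos] + pos ≠ -2 → store(buf, pos + 2, n)[pos + 3] > 12) ∧ (¬(6*store(buf, pos + 2, n)[n + 9] < 10)) ∧ 4*store(buf, pos + 2, n)[n + 9] + c ≥ -4 ∧ ((mem[n + 9] + c = 6 ↔ 4*store(buf, pos + 2, n)[n + 9] + c > 20) ↔ c ≤ -3))) ∧ ((¬(r ≤ -3)) → ((2*mem[pos] + pos ≠ -2 → store(buf, pos + 2, n)[pos + 3] > 12) ∧ (¬(3*r < -2)) ∧ c + 2*r ≥ -12 ∧ ((mem[mem[4] + r - 9] + c = 6 ↔ c + 2*r > 12) ↔ c ≤ -3))))) ∧ ((¬(mem[n] ≤ -5 ∨ 3*mem[r] + 2*pos < -5)) → ((2*mem[pos] + pos ≠ -2 → store(buf, pos + 2, n)[pos + 3] > 12) ∧ (¬(9*n < -2)) ∧ c + 6*n ≥ -12 ∧ ((mem[n] + c = 6 ↔ c + 6*n > 12) ↔ c ≤ -3)))


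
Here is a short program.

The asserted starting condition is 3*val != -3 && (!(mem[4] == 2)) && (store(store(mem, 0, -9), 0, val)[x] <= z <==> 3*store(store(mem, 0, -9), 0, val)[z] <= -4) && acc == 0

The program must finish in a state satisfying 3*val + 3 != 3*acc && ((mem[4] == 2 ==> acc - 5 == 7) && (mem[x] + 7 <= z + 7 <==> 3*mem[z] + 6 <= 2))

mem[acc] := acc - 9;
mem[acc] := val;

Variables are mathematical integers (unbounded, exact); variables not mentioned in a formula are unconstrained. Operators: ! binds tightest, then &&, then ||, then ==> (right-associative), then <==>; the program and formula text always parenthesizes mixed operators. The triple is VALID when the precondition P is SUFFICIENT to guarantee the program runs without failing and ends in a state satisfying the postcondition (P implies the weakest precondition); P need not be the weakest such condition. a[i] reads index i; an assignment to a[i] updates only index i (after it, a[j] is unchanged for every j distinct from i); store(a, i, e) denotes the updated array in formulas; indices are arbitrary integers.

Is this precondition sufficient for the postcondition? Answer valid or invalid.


Working backward. After the program, the postcondition 3*val + 3 != 3*acc && ((mem[4] == 2 ==> acc - 5 == 7) && (mem[x] + 7 <= z + 7 <==> 3*mem[z] + 6 <= 2)) must hold; in canonical form it is 3*val != 3*acc - 3 && (mem[4] == 2 ==> acc == 12) && (mem[x] <= z <==> 3*mem[z] <= -4).
Before mem[acc] := val: 3*val != 3*acc - 3 && (store(mem, acc, val)[4] == 2 ==> acc == 12) && (store(mem, acc, val)[x] <= z <==> 3*store(mem, acc, val)[z] <= -4)
Before mem[acc] := acc - 9: 3*val != 3*acc - 3 && (store(store(mem, acc, acc - 9), acc, val)[4] == 2 ==> acc == 12) && (store(store(mem, acc, acc - 9), acc, val)[x] <= z <==> 3*store(store(mem, acc, acc - 9), acc, val)[z] <= -4)
The weakest precondition is 3*val != 3*acc - 3 && (store(store(mem, acc, acc - 9), acc, val)[4] == 2 ==> acc == 12) && (store(store(mem, acc, acc - 9), acc, val)[x] <= z <==> 3*store(store(mem, acc, acc - 9), acc, val)[z] <= -4).
Check whether 3*val != -3 && (!(mem[4] == 2)) && (store(store(mem, 0, -9), 0, val)[x] <= z <==> 3*store(store(mem, 0, -9), 0, val)[z] <= -4) && acc == 0 implies it.
Every state satisfying the precondition satisfies the weakest precondition: the implication holds.
Answer: valid


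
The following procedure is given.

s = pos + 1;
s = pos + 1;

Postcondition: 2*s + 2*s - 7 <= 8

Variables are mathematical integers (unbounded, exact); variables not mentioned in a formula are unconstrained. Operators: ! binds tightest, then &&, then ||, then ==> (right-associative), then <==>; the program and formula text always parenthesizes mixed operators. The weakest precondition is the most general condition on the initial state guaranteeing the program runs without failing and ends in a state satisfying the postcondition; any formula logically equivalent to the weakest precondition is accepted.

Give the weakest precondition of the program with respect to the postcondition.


Working backward. After the program, the postcondition 2*s + 2*s - 7 <= 8 must hold; in canonical form it is 4*s <= 15.
Before s := pos + 1: 4*pos <= 11
Before s := pos + 1: 4*pos <= 11
Answer: WP = 4*pos <= 11


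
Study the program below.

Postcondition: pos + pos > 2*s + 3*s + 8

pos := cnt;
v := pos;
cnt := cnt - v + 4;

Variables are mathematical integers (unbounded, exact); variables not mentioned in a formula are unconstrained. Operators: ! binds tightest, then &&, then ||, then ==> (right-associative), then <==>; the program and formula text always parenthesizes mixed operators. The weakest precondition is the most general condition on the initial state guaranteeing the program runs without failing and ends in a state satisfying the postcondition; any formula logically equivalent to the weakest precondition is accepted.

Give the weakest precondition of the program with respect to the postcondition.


Working backward. After the program, the postcondition pos + pos > 2*s + 3*s + 8 must hold; in canonical form it is 2*pos > 5*s + 8.
Before cnt := cnt - v + 4: 2*pos > 5*s + 8
Before v := pos: 2*pos > 5*s + 8
Before pos := cnt: 2*cnt > 5*s + 8
Answer: WP = 2*cnt > 5*s + 8


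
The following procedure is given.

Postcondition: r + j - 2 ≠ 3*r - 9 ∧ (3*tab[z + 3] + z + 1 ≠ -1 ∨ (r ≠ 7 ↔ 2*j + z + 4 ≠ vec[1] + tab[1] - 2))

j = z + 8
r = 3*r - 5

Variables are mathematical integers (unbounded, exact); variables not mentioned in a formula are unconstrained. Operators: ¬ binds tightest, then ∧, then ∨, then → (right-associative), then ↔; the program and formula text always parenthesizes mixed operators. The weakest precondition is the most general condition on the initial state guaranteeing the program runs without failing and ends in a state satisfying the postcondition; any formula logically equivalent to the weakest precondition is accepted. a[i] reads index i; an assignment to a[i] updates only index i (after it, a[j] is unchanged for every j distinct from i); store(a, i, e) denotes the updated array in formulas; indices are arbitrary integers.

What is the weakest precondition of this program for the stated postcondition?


Working backward. After the program, the postcondition r + j - 2 ≠ 3*r - 9 ∧ (3*tab[z + 3] + z + 1 ≠ -1 ∨ (r ≠ 7 ↔ 2*j + z + 4 ≠ vec[1] + tab[1] - 2)) must hold; in canonical form it is j ≠ 2*r - 7 ∧ (3*tab[z + 3] + z ≠ -2 ∨ (r ≠ 7 ↔ 2*j + z ≠ tab[1] + vec[1] - 6)).
Before r := 3*r - 5: j ≠ 6*r - 17 ∧ (3*tab[z + 3] + z ≠ -2 ∨ (3*r ≠ 12 ↔ 2*j + z ≠ tab[1] + vec[1] - 6))
Before j := z + 8: z ≠ 6*r - 25 ∧ (3*tab[z + 3] + z ≠ -2 ∨ (3*r ≠ 12 ↔ 3*z ≠ tab[1] + vec[1] - 22))
Answer: WP = z ≠ 6*r - 25 ∧ (3*tab[z + 3] + z ≠ -2 ∨ (3*r ≠ 12 ↔ 3*z ≠ tab[1] + vec[1] - 22))


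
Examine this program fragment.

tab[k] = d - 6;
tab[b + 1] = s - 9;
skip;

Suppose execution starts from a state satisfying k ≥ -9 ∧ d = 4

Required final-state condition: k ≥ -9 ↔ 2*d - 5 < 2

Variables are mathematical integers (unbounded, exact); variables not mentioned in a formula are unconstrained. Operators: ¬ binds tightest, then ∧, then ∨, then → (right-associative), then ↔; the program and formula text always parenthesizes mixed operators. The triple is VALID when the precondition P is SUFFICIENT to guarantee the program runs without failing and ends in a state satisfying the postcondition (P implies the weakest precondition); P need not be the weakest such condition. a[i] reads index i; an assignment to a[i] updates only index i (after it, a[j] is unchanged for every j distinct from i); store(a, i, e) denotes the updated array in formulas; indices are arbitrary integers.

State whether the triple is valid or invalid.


Working backward. After the program, the postcondition k ≥ -9 ↔ 2*d - 5 < 2 must hold; in canonical form it is k ≥ -9 ↔ 2*d < 7.
Before skip: k ≥ -9 ↔ 2*d < 7
Before tab[b + 1] := s - 9: k ≥ -9 ↔ 2*d < 7
Before tab[k] := d - 6: k ≥ -9 ↔ 2*d < 7
The weakest precondition is k ≥ -9 ↔ 2*d < 7.
Check whether k ≥ -9 ∧ d = 4 implies it.
Countermodel: at the initial state d = 4, k = -9, the precondition holds but the weakest precondition fails.
Answer: invalid
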